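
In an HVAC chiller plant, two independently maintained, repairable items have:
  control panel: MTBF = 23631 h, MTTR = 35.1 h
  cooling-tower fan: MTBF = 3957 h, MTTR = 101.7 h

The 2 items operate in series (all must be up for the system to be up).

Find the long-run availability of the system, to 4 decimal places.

A(control panel) = MTBF/(MTBF+MTTR) = 23631/(23631+35.1) = 0.998517
A(cooling-tower fan) = MTBF/(MTBF+MTTR) = 3957/(3957+101.7) = 0.974943
Series availability: 0.998517 × 0.974943 = 0.9735

0.9735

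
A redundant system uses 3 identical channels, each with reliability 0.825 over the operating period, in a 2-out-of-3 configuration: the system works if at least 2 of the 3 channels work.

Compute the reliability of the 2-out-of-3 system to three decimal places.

R = Σ_{i=2}^{3} C(3,i) p^i (1−p)^{3−i} with p = 0.825
C(3,2)·0.825^2·0.175^1 = 0.35733
C(3,3)·0.825^3·0.175^0 = 0.56152
Sum = 0.919

0.919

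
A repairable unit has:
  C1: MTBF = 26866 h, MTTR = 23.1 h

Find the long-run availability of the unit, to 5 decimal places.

0.99914

A(C1) = MTBF/(MTBF+MTTR) = 26866/(26866+23.1) = 0.99914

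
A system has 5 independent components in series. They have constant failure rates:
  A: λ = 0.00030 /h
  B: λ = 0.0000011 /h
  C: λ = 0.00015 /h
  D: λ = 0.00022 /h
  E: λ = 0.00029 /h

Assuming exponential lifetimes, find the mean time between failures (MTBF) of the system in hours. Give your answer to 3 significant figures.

1040

Series of exponential components: λ_sys = Σ λ_i
λ_sys = 0.00030 + 0.0000011 + 0.00015 + 0.00022 + 0.00029 = 9.6110e-04 /h
MTBF = 1 / λ_sys = 1040 h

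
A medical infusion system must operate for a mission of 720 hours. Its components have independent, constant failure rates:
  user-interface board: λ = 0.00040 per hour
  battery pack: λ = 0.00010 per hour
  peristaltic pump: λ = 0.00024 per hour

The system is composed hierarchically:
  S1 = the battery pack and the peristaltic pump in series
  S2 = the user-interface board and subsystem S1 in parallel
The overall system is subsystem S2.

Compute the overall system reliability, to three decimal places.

0.946

R(user-interface board) = exp(−0.00040 × 720) = 0.74976
R(battery pack) = exp(−0.00010 × 720) = 0.93053
R(peristaltic pump) = exp(−0.00024 × 720) = 0.84131
Series (battery pack and peristaltic pump): 0.93053 × 0.84131 = 0.78286
Parallel (user-interface board and [0.78286]): 1 − (1 − 0.74976)(1 − 0.78286) = 0.946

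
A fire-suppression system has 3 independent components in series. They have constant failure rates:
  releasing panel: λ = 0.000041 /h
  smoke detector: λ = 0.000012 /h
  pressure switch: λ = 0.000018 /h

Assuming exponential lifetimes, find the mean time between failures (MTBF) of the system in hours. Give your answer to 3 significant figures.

14100

Series of exponential components: λ_sys = Σ λ_i
λ_sys = 0.000041 + 0.000012 + 0.000018 = 7.1000e-05 /h
MTBF = 1 / λ_sys = 14100 h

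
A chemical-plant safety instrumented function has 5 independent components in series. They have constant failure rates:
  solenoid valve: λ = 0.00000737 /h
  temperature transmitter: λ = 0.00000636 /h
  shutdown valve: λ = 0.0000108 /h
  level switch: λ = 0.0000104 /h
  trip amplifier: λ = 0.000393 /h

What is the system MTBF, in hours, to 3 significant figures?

2340

Series of exponential components: λ_sys = Σ λ_i
λ_sys = 0.00000737 + 0.00000636 + 0.0000108 + 0.0000104 + 0.000393 = 4.2793e-04 /h
MTBF = 1 / λ_sys = 2340 h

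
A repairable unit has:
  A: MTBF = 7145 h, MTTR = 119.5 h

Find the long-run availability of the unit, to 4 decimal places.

0.9836

A(A) = MTBF/(MTBF+MTTR) = 7145/(7145+119.5) = 0.9836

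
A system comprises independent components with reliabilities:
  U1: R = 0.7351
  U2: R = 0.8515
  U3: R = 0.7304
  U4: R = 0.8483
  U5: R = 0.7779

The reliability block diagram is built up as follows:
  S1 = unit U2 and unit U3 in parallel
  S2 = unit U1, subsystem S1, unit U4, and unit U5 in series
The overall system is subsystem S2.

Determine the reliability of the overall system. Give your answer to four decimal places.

Parallel (U2 and U3): 1 − (1 − 0.851500)(1 − 0.730400) = 0.959964
Series (U1, [0.959964], U4, and U5): 0.735100 × 0.959964 × 0.848300 × 0.777900 = 0.4657

0.4657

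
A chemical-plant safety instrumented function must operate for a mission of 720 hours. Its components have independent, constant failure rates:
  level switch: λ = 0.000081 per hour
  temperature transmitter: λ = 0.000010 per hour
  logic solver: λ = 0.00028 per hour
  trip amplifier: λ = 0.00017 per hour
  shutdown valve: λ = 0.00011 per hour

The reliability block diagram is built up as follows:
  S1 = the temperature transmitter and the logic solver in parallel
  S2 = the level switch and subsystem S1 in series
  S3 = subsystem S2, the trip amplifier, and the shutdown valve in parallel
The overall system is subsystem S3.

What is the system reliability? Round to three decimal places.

R(level switch) = exp(−0.000081 × 720) = 0.94335
R(temperature transmitter) = exp(−0.000010 × 720) = 0.99283
R(logic solver) = exp(−0.00028 × 720) = 0.81742
R(trip amplifier) = exp(−0.00017 × 720) = 0.88479
R(shutdown valve) = exp(−0.00011 × 720) = 0.92386
Parallel (temperature transmitter and logic solver): 1 − (1 − 0.99283)(1 − 0.81742) = 0.99869
Series (level switch and [0.99869]): 0.94335 × 0.99869 = 0.94211
Parallel ([0.94211], trip amplifier, and shutdown valve): 1 − (1 − 0.94211)(1 − 0.88479)(1 − 0.92386) = 0.999

0.999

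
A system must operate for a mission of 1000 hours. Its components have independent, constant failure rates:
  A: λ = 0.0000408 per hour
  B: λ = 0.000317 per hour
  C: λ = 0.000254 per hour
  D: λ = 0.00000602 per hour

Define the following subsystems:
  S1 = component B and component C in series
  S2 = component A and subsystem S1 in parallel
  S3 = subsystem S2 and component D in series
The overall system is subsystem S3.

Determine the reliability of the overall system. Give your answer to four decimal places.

0.9767

R(A) = exp(−0.0000408 × 1000) = 0.960021
R(B) = exp(−0.000317 × 1000) = 0.728331
R(C) = exp(−0.000254 × 1000) = 0.775692
R(D) = exp(−0.00000602 × 1000) = 0.993998
Series (B and C): 0.728331 × 0.775692 = 0.564961
Parallel (A and [0.564961]): 1 − (1 − 0.960021)(1 − 0.564961) = 0.982608
Series ([0.982608] and D): 0.982608 × 0.993998 = 0.9767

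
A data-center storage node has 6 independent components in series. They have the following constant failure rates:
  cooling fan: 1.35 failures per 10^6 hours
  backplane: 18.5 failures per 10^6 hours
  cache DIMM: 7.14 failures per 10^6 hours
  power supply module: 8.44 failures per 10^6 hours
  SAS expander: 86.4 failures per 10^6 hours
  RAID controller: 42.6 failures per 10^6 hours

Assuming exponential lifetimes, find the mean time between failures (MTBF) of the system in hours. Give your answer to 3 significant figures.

Series of exponential components: λ_sys = Σ λ_i
λ_sys = 0.00000135 + 0.0000185 + 0.00000714 + 0.00000844 + 0.0000864 + 0.0000426 = 1.6443e-04 /h
MTBF = 1 / λ_sys = 6080 h

6080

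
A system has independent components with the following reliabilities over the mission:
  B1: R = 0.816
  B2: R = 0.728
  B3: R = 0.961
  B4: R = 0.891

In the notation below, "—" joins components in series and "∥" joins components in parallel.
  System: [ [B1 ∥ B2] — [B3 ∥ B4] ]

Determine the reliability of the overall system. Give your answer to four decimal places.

0.9459

Parallel (B1 and B2): 1 − (1 − 0.816000)(1 − 0.728000) = 0.949952
Parallel (B3 and B4): 1 − (1 − 0.961000)(1 − 0.891000) = 0.995749
Series ([0.949952] and [0.995749]): 0.949952 × 0.995749 = 0.9459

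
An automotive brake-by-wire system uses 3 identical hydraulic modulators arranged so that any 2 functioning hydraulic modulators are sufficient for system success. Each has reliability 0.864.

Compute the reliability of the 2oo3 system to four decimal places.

R = Σ_{i=2}^{3} C(3,i) p^i (1−p)^{3−i} with p = 0.864
C(3,2)·0.864^2·0.136^1 = 0.304570
C(3,3)·0.864^3·0.136^0 = 0.644973
Sum = 0.9495

0.9495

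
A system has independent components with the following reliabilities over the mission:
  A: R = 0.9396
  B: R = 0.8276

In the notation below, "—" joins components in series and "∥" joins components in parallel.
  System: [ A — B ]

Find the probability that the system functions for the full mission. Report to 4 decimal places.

Series (A and B): 0.939600 × 0.827600 = 0.7776

0.7776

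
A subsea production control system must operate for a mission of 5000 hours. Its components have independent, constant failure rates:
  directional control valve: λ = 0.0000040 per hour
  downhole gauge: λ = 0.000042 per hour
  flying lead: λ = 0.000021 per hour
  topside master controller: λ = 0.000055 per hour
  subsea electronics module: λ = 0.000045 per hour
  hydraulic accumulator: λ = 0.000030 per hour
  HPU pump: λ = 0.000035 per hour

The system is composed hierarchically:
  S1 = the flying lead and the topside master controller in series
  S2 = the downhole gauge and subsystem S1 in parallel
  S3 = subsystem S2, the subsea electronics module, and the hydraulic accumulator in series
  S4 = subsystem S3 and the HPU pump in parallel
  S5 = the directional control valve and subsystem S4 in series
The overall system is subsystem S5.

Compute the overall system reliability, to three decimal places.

0.925

R(directional control valve) = exp(−0.0000040 × 5000) = 0.98020
R(downhole gauge) = exp(−0.000042 × 5000) = 0.81058
R(flying lead) = exp(−0.000021 × 5000) = 0.90032
R(topside master controller) = exp(−0.000055 × 5000) = 0.75957
R(subsea electronics module) = exp(−0.000045 × 5000) = 0.79852
R(hydraulic accumulator) = exp(−0.000030 × 5000) = 0.86071
R(HPU pump) = exp(−0.000035 × 5000) = 0.83946
Series (flying lead and topside master controller): 0.90032 × 0.75957 = 0.68386
Parallel (downhole gauge and [0.68386]): 1 − (1 − 0.81058)(1 − 0.68386) = 0.94012
Series ([0.94012], subsea electronics module, and hydraulic accumulator): 0.94012 × 0.79852 × 0.86071 = 0.64614
Parallel ([0.64614] and HPU pump): 1 − (1 − 0.64614)(1 − 0.83946) = 0.94319
Series (directional control valve and [0.94319]): 0.98020 × 0.94319 = 0.925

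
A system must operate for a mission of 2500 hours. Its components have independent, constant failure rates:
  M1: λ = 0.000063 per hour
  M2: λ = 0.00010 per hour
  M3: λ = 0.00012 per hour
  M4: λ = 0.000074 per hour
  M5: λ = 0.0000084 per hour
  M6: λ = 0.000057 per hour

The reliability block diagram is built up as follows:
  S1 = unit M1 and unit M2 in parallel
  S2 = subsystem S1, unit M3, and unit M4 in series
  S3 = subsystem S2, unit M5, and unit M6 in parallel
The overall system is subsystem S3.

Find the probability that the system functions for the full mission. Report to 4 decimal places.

0.9989

R(M1) = exp(−0.000063 × 2500) = 0.854277
R(M2) = exp(−0.00010 × 2500) = 0.778801
R(M3) = exp(−0.00012 × 2500) = 0.740818
R(M4) = exp(−0.000074 × 2500) = 0.831104
R(M5) = exp(−0.0000084 × 2500) = 0.979219
R(M6) = exp(−0.000057 × 2500) = 0.867188
Parallel (M1 and M2): 1 − (1 − 0.854277)(1 − 0.778801) = 0.967766
Series ([0.967766], M3, and M4): 0.967766 × 0.740818 × 0.831104 = 0.595850
Parallel ([0.595850], M5, and M6): 1 − (1 − 0.595850)(1 − 0.979219)(1 − 0.867188) = 0.9989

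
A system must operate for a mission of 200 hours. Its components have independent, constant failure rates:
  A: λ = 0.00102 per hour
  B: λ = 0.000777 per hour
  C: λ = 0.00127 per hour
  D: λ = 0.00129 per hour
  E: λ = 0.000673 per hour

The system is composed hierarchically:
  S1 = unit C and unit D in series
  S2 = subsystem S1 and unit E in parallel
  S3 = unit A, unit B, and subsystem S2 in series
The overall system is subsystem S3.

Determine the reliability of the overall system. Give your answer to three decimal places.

R(A) = exp(−0.00102 × 200) = 0.81546
R(B) = exp(−0.000777 × 200) = 0.85607
R(C) = exp(−0.00127 × 200) = 0.77569
R(D) = exp(−0.00129 × 200) = 0.77260
R(E) = exp(−0.000673 × 200) = 0.87407
Series (C and D): 0.77569 × 0.77260 = 0.59930
Parallel ([0.59930] and E): 1 − (1 − 0.59930)(1 − 0.87407) = 0.94954
Series (A, B, and [0.94954]): 0.81546 × 0.85607 × 0.94954 = 0.663

0.663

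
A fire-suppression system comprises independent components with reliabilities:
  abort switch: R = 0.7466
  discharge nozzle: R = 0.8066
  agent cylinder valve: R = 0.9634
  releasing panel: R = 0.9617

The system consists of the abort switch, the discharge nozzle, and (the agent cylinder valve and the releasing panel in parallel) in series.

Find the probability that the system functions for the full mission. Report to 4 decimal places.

Parallel (agent cylinder valve and releasing panel): 1 − (1 − 0.963400)(1 − 0.961700) = 0.998598
Series (abort switch, discharge nozzle, and [0.998598]): 0.746600 × 0.806600 × 0.998598 = 0.6014

0.6014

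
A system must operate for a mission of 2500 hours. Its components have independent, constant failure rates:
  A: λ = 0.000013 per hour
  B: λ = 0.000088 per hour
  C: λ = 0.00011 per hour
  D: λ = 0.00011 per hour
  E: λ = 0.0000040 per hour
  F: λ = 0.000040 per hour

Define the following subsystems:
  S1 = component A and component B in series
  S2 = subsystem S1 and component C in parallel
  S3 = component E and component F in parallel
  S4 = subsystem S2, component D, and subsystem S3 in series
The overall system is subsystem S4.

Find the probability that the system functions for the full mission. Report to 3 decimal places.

R(A) = exp(−0.000013 × 2500) = 0.96802
R(B) = exp(−0.000088 × 2500) = 0.80252
R(C) = exp(−0.00011 × 2500) = 0.75957
R(D) = exp(−0.00011 × 2500) = 0.75957
R(E) = exp(−0.0000040 × 2500) = 0.99005
R(F) = exp(−0.000040 × 2500) = 0.90484
Series (A and B): 0.96802 × 0.80252 = 0.77686
Parallel ([0.77686] and C): 1 − (1 − 0.77686)(1 − 0.75957) = 0.94635
Parallel (E and F): 1 − (1 − 0.99005)(1 − 0.90484) = 0.99905
Series ([0.94635], D, and [0.99905]): 0.94635 × 0.75957 × 0.99905 = 0.718

0.718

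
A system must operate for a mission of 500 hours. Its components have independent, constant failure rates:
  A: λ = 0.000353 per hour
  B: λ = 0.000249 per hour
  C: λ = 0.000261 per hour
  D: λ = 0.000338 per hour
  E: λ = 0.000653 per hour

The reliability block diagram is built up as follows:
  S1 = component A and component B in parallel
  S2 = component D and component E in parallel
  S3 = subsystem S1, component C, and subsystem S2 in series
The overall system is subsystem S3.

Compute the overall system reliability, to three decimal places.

R(A) = exp(−0.000353 × 500) = 0.83820
R(B) = exp(−0.000249 × 500) = 0.88294
R(C) = exp(−0.000261 × 500) = 0.87766
R(D) = exp(−0.000338 × 500) = 0.84451
R(E) = exp(−0.000653 × 500) = 0.72144
Parallel (A and B): 1 − (1 − 0.83820)(1 − 0.88294) = 0.98106
Parallel (D and E): 1 − (1 − 0.84451)(1 − 0.72144) = 0.95669
Series ([0.98106], C, and [0.95669]): 0.98106 × 0.87766 × 0.95669 = 0.824

0.824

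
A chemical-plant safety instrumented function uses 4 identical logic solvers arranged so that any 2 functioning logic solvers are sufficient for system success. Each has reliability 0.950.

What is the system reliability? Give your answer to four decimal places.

R = Σ_{i=2}^{4} C(4,i) p^i (1−p)^{4−i} with p = 0.950
C(4,2)·0.950^2·0.050^2 = 0.013538
C(4,3)·0.950^3·0.050^1 = 0.171475
C(4,4)·0.950^4·0.050^0 = 0.814506
Sum = 0.9995

0.9995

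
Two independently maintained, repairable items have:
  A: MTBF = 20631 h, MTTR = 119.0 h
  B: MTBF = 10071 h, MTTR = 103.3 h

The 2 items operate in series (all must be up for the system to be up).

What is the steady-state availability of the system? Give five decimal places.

A(A) = MTBF/(MTBF+MTTR) = 20631/(20631+119.0) = 0.994265
A(B) = MTBF/(MTBF+MTTR) = 10071/(10071+103.3) = 0.989847
Series availability: 0.994265 × 0.989847 = 0.98417

0.98417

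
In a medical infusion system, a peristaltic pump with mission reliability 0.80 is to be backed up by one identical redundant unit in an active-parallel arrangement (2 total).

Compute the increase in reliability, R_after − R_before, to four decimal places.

0.1600

R_before = 0.80
R_after = 1 − (1 − 0.80)^2 = 0.9600
ΔR = 0.9600 − 0.80 = 0.1600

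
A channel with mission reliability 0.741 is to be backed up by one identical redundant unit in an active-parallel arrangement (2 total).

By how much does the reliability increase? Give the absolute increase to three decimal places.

R_before = 0.741
R_after = 1 − (1 − 0.741)^2 = 0.933
ΔR = 0.933 − 0.741 = 0.192

0.192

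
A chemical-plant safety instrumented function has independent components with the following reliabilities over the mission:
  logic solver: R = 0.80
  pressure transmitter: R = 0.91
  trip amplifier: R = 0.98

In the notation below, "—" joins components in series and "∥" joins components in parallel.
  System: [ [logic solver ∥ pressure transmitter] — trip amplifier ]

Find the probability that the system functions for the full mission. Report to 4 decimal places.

0.9624

Parallel (logic solver and pressure transmitter): 1 − (1 − 0.800000)(1 − 0.910000) = 0.982000
Series ([0.982000] and trip amplifier): 0.982000 × 0.980000 = 0.9624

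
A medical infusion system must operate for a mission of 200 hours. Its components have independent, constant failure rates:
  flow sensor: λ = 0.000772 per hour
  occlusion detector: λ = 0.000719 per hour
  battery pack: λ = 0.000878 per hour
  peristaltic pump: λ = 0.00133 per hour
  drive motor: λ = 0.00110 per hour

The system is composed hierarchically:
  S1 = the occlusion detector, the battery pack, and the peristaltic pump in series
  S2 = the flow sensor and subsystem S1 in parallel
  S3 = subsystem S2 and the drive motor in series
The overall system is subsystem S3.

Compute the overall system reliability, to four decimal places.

R(flow sensor) = exp(−0.000772 × 200) = 0.856929
R(occlusion detector) = exp(−0.000719 × 200) = 0.866061
R(battery pack) = exp(−0.000878 × 200) = 0.838953
R(peristaltic pump) = exp(−0.00133 × 200) = 0.766439
R(drive motor) = exp(−0.00110 × 200) = 0.802519
Series (occlusion detector, battery pack, and peristaltic pump): 0.866061 × 0.838953 × 0.766439 = 0.556883
Parallel (flow sensor and [0.556883]): 1 − (1 − 0.856929)(1 − 0.556883) = 0.936603
Series ([0.936603] and drive motor): 0.936603 × 0.802519 = 0.7516

0.7516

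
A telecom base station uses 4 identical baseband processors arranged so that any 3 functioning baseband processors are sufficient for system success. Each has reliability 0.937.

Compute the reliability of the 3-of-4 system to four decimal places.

R = Σ_{i=3}^{4} C(4,i) p^i (1−p)^{4−i} with p = 0.937
C(4,3)·0.937^3·0.063^1 = 0.207310
C(4,4)·0.937^4·0.063^0 = 0.770830
Sum = 0.9781

0.9781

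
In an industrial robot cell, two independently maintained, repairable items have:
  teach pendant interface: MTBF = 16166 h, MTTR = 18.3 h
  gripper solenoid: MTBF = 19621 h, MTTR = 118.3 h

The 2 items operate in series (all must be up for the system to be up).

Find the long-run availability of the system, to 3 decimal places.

A(teach pendant interface) = MTBF/(MTBF+MTTR) = 16166/(16166+18.3) = 0.998869
A(gripper solenoid) = MTBF/(MTBF+MTTR) = 19621/(19621+118.3) = 0.994007
Series availability: 0.998869 × 0.994007 = 0.993

0.993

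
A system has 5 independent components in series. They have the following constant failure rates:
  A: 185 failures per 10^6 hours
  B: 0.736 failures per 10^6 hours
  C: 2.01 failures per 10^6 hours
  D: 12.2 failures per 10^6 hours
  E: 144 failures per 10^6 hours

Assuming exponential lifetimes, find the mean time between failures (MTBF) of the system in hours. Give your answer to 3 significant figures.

2910

Series of exponential components: λ_sys = Σ λ_i
λ_sys = 0.000185 + 0.000000736 + 0.00000201 + 0.0000122 + 0.000144 = 3.4395e-04 /h
MTBF = 1 / λ_sys = 2910 h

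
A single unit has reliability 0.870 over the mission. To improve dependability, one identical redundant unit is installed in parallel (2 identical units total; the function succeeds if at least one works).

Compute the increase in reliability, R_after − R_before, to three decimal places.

R_before = 0.870
R_after = 1 − (1 − 0.870)^2 = 0.983
ΔR = 0.983 − 0.870 = 0.113

0.113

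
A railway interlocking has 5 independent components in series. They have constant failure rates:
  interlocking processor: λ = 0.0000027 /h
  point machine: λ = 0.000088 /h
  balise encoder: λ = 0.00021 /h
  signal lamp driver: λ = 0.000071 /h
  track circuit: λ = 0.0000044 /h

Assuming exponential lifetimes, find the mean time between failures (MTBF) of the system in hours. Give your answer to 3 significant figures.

Series of exponential components: λ_sys = Σ λ_i
λ_sys = 0.0000027 + 0.000088 + 0.00021 + 0.000071 + 0.0000044 = 3.7610e-04 /h
MTBF = 1 / λ_sys = 2660 h

2660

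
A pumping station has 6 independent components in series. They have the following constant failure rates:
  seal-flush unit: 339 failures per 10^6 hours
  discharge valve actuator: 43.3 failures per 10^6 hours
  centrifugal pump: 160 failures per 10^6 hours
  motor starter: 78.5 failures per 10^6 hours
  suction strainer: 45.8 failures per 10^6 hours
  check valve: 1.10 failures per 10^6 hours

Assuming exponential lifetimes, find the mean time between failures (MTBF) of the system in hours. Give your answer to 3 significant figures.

1500

Series of exponential components: λ_sys = Σ λ_i
λ_sys = 0.000339 + 0.0000433 + 0.000160 + 0.0000785 + 0.0000458 + 0.00000110 = 6.6770e-04 /h
MTBF = 1 / λ_sys = 1500 h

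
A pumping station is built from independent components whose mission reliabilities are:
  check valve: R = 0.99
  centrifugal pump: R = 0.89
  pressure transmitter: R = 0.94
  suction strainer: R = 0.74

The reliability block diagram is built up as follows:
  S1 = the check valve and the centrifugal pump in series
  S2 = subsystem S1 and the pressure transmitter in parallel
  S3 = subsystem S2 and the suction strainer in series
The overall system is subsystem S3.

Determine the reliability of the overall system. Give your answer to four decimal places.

0.7347

Series (check valve and centrifugal pump): 0.990000 × 0.890000 = 0.881100
Parallel ([0.881100] and pressure transmitter): 1 − (1 − 0.881100)(1 − 0.940000) = 0.992866
Series ([0.992866] and suction strainer): 0.992866 × 0.740000 = 0.7347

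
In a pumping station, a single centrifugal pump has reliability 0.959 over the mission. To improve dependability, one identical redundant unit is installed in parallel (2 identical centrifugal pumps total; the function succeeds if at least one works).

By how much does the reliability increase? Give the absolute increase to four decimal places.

R_before = 0.959
R_after = 1 − (1 − 0.959)^2 = 0.9983
ΔR = 0.9983 − 0.959 = 0.0393

0.0393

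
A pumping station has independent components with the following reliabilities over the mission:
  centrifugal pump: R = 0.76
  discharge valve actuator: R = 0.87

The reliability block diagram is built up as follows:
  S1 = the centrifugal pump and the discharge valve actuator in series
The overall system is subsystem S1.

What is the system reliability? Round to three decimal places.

0.661

Series (centrifugal pump and discharge valve actuator): 0.76000 × 0.87000 = 0.661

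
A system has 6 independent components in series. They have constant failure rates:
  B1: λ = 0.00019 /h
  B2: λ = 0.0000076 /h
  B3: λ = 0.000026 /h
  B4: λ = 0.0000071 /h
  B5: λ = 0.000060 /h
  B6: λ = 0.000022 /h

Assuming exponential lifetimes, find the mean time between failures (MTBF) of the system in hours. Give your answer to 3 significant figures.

Series of exponential components: λ_sys = Σ λ_i
λ_sys = 0.00019 + 0.0000076 + 0.000026 + 0.0000071 + 0.000060 + 0.000022 = 3.1270e-04 /h
MTBF = 1 / λ_sys = 3200 h

3200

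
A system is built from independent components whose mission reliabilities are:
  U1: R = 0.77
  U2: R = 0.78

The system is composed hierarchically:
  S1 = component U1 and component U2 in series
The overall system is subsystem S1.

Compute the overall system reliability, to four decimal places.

Series (U1 and U2): 0.770000 × 0.780000 = 0.6006

0.6006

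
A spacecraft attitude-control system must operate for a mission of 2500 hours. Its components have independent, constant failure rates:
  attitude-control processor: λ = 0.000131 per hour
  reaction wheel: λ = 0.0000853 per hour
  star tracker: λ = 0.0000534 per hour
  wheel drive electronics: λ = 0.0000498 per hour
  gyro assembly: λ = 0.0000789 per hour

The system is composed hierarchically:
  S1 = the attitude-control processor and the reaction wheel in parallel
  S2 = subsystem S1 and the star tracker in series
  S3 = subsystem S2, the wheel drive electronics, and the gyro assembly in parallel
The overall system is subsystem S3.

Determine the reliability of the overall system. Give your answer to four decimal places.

0.9964

R(attitude-control processor) = exp(−0.000131 × 2500) = 0.720723
R(reaction wheel) = exp(−0.0000853 × 2500) = 0.807954
R(star tracker) = exp(−0.0000534 × 2500) = 0.875027
R(wheel drive electronics) = exp(−0.0000498 × 2500) = 0.882938
R(gyro assembly) = exp(−0.0000789 × 2500) = 0.820985
Parallel (attitude-control processor and reaction wheel): 1 − (1 − 0.720723)(1 − 0.807954) = 0.946366
Series ([0.946366] and star tracker): 0.946366 × 0.875027 = 0.828096
Parallel ([0.828096], wheel drive electronics, and gyro assembly): 1 − (1 − 0.828096)(1 − 0.882938)(1 − 0.820985) = 0.9964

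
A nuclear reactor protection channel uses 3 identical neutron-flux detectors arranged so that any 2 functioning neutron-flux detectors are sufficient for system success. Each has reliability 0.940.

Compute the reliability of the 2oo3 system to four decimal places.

R = Σ_{i=2}^{3} C(3,i) p^i (1−p)^{3−i} with p = 0.940
C(3,2)·0.940^2·0.060^1 = 0.159048
C(3,3)·0.940^3·0.060^0 = 0.830584
Sum = 0.9896

0.9896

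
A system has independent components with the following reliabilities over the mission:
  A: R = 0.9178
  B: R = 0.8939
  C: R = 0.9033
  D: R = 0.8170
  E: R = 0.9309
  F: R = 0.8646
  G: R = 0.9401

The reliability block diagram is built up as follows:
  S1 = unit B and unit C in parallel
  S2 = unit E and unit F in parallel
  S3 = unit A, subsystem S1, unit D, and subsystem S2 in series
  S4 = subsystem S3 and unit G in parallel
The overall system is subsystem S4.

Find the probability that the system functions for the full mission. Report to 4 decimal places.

Parallel (B and C): 1 − (1 − 0.893900)(1 − 0.903300) = 0.989740
Parallel (E and F): 1 − (1 − 0.930900)(1 − 0.864600) = 0.990644
Series (A, [0.989740], D, and [0.990644]): 0.917800 × 0.989740 × 0.817000 × 0.990644 = 0.735206
Parallel ([0.735206] and G): 1 − (1 − 0.735206)(1 − 0.940100) = 0.9841

0.9841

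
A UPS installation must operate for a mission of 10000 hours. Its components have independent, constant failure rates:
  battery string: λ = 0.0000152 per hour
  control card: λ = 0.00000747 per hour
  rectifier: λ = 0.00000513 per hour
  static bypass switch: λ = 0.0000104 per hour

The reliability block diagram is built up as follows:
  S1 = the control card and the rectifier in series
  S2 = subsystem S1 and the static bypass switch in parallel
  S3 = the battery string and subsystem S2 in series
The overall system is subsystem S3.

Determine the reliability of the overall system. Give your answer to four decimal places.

R(battery string) = exp(−0.0000152 × 10000) = 0.858988
R(control card) = exp(−0.00000747 × 10000) = 0.928022
R(rectifier) = exp(−0.00000513 × 10000) = 0.949994
R(static bypass switch) = exp(−0.0000104 × 10000) = 0.901225
Series (control card and rectifier): 0.928022 × 0.949994 = 0.881615
Parallel ([0.881615] and static bypass switch): 1 − (1 − 0.881615)(1 − 0.901225) = 0.988307
Series (battery string and [0.988307]): 0.858988 × 0.988307 = 0.8489

0.8489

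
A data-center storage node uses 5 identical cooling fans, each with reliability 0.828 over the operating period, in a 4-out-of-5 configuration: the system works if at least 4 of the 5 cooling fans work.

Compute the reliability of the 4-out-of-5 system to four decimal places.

0.7934

R = Σ_{i=4}^{5} C(5,i) p^i (1−p)^{5−i} with p = 0.828
C(5,4)·0.828^4·0.172^1 = 0.404222
C(5,5)·0.828^5·0.172^0 = 0.389181
Sum = 0.7934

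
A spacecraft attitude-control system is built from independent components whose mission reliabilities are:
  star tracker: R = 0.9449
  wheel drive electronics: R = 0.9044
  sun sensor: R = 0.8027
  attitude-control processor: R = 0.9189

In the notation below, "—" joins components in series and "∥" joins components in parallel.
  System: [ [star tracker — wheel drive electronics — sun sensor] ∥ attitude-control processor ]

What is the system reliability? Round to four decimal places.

Series (star tracker, wheel drive electronics, and sun sensor): 0.944900 × 0.904400 × 0.802700 = 0.685961
Parallel ([0.685961] and attitude-control processor): 1 − (1 − 0.685961)(1 − 0.918900) = 0.9745

0.9745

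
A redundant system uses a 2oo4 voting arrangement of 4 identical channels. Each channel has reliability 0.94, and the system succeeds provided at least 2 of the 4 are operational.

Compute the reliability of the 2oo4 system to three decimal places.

R = Σ_{i=2}^{4} C(4,i) p^i (1−p)^{4−i} with p = 0.94
C(4,2)·0.94^2·0.06^2 = 0.01909
C(4,3)·0.94^3·0.06^1 = 0.19934
C(4,4)·0.94^4·0.06^0 = 0.78075
Sum = 0.999

0.999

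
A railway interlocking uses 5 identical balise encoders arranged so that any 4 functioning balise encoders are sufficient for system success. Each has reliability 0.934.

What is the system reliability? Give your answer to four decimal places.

0.9619

R = Σ_{i=4}^{5} C(5,i) p^i (1−p)^{5−i} with p = 0.934
C(5,4)·0.934^4·0.066^1 = 0.251132
C(5,5)·0.934^5·0.066^0 = 0.710779
Sum = 0.9619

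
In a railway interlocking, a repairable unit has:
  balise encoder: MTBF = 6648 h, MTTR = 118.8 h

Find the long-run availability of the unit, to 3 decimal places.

0.982

A(balise encoder) = MTBF/(MTBF+MTTR) = 6648/(6648+118.8) = 0.982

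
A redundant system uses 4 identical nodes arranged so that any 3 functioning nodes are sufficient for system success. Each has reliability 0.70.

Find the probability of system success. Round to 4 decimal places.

0.6517

R = Σ_{i=3}^{4} C(4,i) p^i (1−p)^{4−i} with p = 0.70
C(4,3)·0.70^3·0.30^1 = 0.411600
C(4,4)·0.70^4·0.30^0 = 0.240100
Sum = 0.6517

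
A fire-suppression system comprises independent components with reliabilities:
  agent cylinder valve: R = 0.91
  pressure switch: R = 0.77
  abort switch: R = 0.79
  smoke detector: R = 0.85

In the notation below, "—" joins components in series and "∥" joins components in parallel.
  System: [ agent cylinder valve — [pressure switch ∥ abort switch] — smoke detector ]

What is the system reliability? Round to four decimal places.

Parallel (pressure switch and abort switch): 1 − (1 − 0.770000)(1 − 0.790000) = 0.951700
Series (agent cylinder valve, [0.951700], and smoke detector): 0.910000 × 0.951700 × 0.850000 = 0.7361

0.7361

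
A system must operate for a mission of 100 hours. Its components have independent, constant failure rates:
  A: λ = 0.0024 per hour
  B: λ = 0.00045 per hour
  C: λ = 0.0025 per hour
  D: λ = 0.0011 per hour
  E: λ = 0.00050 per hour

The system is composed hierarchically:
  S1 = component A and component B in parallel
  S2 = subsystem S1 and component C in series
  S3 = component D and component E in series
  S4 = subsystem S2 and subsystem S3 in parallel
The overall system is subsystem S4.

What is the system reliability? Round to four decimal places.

0.9662

R(A) = exp(−0.0024 × 100) = 0.786628
R(B) = exp(−0.00045 × 100) = 0.955997
R(C) = exp(−0.0025 × 100) = 0.778801
R(D) = exp(−0.0011 × 100) = 0.895834
R(E) = exp(−0.00050 × 100) = 0.951229
Parallel (A and B): 1 − (1 − 0.786628)(1 − 0.955997) = 0.990611
Series ([0.990611] and C): 0.990611 × 0.778801 = 0.771489
Series (D and E): 0.895834 × 0.951229 = 0.852143
Parallel ([0.771489] and [0.852143]): 1 − (1 − 0.771489)(1 − 0.852143) = 0.9662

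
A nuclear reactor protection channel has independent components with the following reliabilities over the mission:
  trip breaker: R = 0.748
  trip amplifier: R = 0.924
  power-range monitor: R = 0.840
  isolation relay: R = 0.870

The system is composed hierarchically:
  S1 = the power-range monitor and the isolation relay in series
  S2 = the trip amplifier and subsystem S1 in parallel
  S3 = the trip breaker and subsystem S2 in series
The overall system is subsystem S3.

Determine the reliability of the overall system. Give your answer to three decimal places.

0.733

Series (power-range monitor and isolation relay): 0.84000 × 0.87000 = 0.73080
Parallel (trip amplifier and [0.73080]): 1 − (1 − 0.92400)(1 − 0.73080) = 0.97954
Series (trip breaker and [0.97954]): 0.74800 × 0.97954 = 0.733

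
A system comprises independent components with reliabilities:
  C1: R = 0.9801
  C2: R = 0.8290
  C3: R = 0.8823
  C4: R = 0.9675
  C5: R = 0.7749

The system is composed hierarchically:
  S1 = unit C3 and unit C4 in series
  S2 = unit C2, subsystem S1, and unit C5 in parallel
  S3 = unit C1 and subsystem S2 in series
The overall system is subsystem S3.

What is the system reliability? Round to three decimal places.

Series (C3 and C4): 0.88230 × 0.96750 = 0.85363
Parallel (C2, [0.85363], and C5): 1 − (1 − 0.82900)(1 − 0.85363)(1 − 0.77490) = 0.99437
Series (C1 and [0.99437]): 0.98010 × 0.99437 = 0.975

0.975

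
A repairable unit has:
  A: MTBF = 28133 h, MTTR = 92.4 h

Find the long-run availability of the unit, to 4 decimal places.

A(A) = MTBF/(MTBF+MTTR) = 28133/(28133+92.4) = 0.9967

0.9967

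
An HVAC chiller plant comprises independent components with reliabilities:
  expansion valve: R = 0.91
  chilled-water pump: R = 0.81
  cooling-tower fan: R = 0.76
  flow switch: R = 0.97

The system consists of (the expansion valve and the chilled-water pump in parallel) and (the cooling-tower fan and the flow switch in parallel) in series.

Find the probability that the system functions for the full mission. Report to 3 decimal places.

0.976

Parallel (expansion valve and chilled-water pump): 1 − (1 − 0.91000)(1 − 0.81000) = 0.98290
Parallel (cooling-tower fan and flow switch): 1 − (1 − 0.76000)(1 − 0.97000) = 0.99280
Series ([0.98290] and [0.99280]): 0.98290 × 0.99280 = 0.976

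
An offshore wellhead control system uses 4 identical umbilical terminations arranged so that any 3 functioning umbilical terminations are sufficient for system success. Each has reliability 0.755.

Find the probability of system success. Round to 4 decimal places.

R = Σ_{i=3}^{4} C(4,i) p^i (1−p)^{4−i} with p = 0.755
C(4,3)·0.755^3·0.245^1 = 0.421761
C(4,4)·0.755^4·0.245^0 = 0.324929
Sum = 0.7467

0.7467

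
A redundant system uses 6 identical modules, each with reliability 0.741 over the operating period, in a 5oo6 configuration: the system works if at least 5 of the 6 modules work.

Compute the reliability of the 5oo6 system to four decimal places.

0.5127

R = Σ_{i=5}^{6} C(6,i) p^i (1−p)^{6−i} with p = 0.741
C(6,5)·0.741^5·0.259^1 = 0.347170
C(6,6)·0.741^6·0.259^0 = 0.165542
Sum = 0.5127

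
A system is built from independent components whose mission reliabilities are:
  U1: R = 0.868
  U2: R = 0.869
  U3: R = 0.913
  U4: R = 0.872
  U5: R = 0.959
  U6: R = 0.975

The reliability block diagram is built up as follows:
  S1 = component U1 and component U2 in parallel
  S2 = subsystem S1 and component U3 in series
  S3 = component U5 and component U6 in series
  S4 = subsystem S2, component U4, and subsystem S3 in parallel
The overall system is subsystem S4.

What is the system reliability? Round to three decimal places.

Parallel (U1 and U2): 1 − (1 − 0.86800)(1 − 0.86900) = 0.98271
Series ([0.98271] and U3): 0.98271 × 0.91300 = 0.89721
Series (U5 and U6): 0.95900 × 0.97500 = 0.93503
Parallel ([0.89721], U4, and [0.93503]): 1 − (1 − 0.89721)(1 − 0.87200)(1 − 0.93503) = 0.999

0.999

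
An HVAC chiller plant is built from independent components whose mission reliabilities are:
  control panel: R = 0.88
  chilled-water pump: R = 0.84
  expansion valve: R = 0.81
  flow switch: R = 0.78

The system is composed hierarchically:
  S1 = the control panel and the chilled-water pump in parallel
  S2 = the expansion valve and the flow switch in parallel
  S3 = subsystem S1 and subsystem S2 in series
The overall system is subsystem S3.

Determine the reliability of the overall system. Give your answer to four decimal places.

0.9398

Parallel (control panel and chilled-water pump): 1 − (1 − 0.880000)(1 − 0.840000) = 0.980800
Parallel (expansion valve and flow switch): 1 − (1 − 0.810000)(1 − 0.780000) = 0.958200
Series ([0.980800] and [0.958200]): 0.980800 × 0.958200 = 0.9398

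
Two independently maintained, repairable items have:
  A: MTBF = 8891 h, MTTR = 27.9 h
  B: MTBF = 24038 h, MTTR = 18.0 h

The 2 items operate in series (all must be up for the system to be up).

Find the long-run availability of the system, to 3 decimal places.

A(A) = MTBF/(MTBF+MTTR) = 8891/(8891+27.9) = 0.996872
A(B) = MTBF/(MTBF+MTTR) = 24038/(24038+18.0) = 0.999252
Series availability: 0.996872 × 0.999252 = 0.996

0.996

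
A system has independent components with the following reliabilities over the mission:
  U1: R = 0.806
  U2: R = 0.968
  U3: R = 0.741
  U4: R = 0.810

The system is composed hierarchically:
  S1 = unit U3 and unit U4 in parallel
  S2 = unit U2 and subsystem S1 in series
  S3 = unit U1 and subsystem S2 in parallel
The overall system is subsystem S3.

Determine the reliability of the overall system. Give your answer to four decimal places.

Parallel (U3 and U4): 1 − (1 − 0.741000)(1 − 0.810000) = 0.950790
Series (U2 and [0.950790]): 0.968000 × 0.950790 = 0.920365
Parallel (U1 and [0.920365]): 1 − (1 − 0.806000)(1 − 0.920365) = 0.9846

0.9846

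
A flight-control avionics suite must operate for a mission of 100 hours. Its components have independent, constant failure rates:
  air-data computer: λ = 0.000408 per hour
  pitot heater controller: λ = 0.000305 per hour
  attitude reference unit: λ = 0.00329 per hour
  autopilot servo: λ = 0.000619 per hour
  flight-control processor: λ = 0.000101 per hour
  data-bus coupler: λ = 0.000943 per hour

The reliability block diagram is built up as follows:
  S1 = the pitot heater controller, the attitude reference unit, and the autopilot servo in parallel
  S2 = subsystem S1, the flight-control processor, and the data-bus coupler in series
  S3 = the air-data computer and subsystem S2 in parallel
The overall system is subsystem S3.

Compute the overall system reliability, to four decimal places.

0.9960

R(air-data computer) = exp(−0.000408 × 100) = 0.960021
R(pitot heater controller) = exp(−0.000305 × 100) = 0.969960
R(attitude reference unit) = exp(−0.00329 × 100) = 0.719643
R(autopilot servo) = exp(−0.000619 × 100) = 0.939977
R(flight-control processor) = exp(−0.000101 × 100) = 0.989951
R(data-bus coupler) = exp(−0.000943 × 100) = 0.910010
Parallel (pitot heater controller, attitude reference unit, and autopilot servo): 1 − (1 − 0.969960)(1 − 0.719643)(1 − 0.939977) = 0.999494
Series ([0.999494], flight-control processor, and data-bus coupler): 0.999494 × 0.989951 × 0.910010 = 0.900409
Parallel (air-data computer and [0.900409]): 1 − (1 − 0.960021)(1 − 0.900409) = 0.9960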